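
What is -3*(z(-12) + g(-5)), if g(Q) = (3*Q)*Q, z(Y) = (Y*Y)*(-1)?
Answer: 207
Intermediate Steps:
z(Y) = -Y**2 (z(Y) = Y**2*(-1) = -Y**2)
g(Q) = 3*Q**2
-3*(z(-12) + g(-5)) = -3*(-1*(-12)**2 + 3*(-5)**2) = -3*(-1*144 + 3*25) = -3*(-144 + 75) = -3*(-69) = 207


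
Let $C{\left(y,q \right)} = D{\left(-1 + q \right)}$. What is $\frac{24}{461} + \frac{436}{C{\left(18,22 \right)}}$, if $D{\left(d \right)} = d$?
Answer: $\frac{201500}{9681} \approx 20.814$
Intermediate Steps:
$C{\left(y,q \right)} = -1 + q$
$\frac{24}{461} + \frac{436}{C{\left(18,22 \right)}} = \frac{24}{461} + \frac{436}{-1 + 22} = 24 \cdot \frac{1}{461} + \frac{436}{21} = \frac{24}{461} + 436 \cdot \frac{1}{21} = \frac{24}{461} + \frac{436}{21} = \frac{201500}{9681}$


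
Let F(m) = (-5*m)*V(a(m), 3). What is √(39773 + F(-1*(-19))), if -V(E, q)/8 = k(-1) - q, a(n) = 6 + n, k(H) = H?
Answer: √36733 ≈ 191.66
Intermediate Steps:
V(E, q) = 8 + 8*q (V(E, q) = -8*(-1 - q) = 8 + 8*q)
F(m) = -160*m (F(m) = (-5*m)*(8 + 8*3) = (-5*m)*(8 + 24) = -5*m*32 = -160*m)
√(39773 + F(-1*(-19))) = √(39773 - (-160)*(-19)) = √(39773 - 160*19) = √(39773 - 3040) = √36733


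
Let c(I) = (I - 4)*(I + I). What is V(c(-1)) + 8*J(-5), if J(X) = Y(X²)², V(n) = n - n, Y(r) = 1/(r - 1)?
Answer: 1/72 ≈ 0.013889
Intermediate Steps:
Y(r) = 1/(-1 + r)
c(I) = 2*I*(-4 + I) (c(I) = (-4 + I)*(2*I) = 2*I*(-4 + I))
V(n) = 0
J(X) = (-1 + X²)⁻² (J(X) = (1/(-1 + X²))² = (-1 + X²)⁻²)
V(c(-1)) + 8*J(-5) = 0 + 8/(-1 + (-5)²)² = 0 + 8/(-1 + 25)² = 0 + 8/24² = 0 + 8*(1/576) = 0 + 1/72 = 1/72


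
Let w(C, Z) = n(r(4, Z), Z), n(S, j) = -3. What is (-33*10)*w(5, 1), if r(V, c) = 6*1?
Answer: 990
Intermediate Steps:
r(V, c) = 6
w(C, Z) = -3
(-33*10)*w(5, 1) = -33*10*(-3) = -330*(-3) = 990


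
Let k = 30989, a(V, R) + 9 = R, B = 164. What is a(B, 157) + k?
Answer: 31137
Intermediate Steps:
a(V, R) = -9 + R
a(B, 157) + k = (-9 + 157) + 30989 = 148 + 30989 = 31137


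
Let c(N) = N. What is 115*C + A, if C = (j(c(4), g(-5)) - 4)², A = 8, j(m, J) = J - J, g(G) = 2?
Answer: 1848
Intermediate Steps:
j(m, J) = 0
C = 16 (C = (0 - 4)² = (-4)² = 16)
115*C + A = 115*16 + 8 = 1840 + 8 = 1848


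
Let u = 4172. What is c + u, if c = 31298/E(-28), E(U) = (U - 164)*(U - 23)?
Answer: 20441761/4896 ≈ 4175.2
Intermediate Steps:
E(U) = (-164 + U)*(-23 + U)
c = 15649/4896 (c = 31298/(3772 + (-28)² - 187*(-28)) = 31298/(3772 + 784 + 5236) = 31298/9792 = 31298*(1/9792) = 15649/4896 ≈ 3.1963)
c + u = 15649/4896 + 4172 = 20441761/4896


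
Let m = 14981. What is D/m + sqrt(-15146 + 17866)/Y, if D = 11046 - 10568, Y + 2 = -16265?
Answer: 478/14981 - 4*sqrt(170)/16267 ≈ 0.028701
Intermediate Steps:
Y = -16267 (Y = -2 - 16265 = -16267)
D = 478
D/m + sqrt(-15146 + 17866)/Y = 478/14981 + sqrt(-15146 + 17866)/(-16267) = 478*(1/14981) + sqrt(2720)*(-1/16267) = 478/14981 + (4*sqrt(170))*(-1/16267) = 478/14981 - 4*sqrt(170)/16267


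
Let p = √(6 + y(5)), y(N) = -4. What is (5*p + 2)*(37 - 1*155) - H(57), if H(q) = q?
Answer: -293 - 590*√2 ≈ -1127.4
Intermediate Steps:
p = √2 (p = √(6 - 4) = √2 ≈ 1.4142)
(5*p + 2)*(37 - 1*155) - H(57) = (5*√2 + 2)*(37 - 1*155) - 1*57 = (2 + 5*√2)*(37 - 155) - 57 = (2 + 5*√2)*(-118) - 57 = (-236 - 590*√2) - 57 = -293 - 590*√2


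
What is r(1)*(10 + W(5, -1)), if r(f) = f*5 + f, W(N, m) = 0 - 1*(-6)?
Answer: 96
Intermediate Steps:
W(N, m) = 6 (W(N, m) = 0 + 6 = 6)
r(f) = 6*f (r(f) = 5*f + f = 6*f)
r(1)*(10 + W(5, -1)) = (6*1)*(10 + 6) = 6*16 = 96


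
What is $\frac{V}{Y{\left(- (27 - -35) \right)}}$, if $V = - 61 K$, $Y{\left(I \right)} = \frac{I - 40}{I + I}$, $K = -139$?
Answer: $\frac{525698}{51} \approx 10308.0$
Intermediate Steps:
$Y{\left(I \right)} = \frac{-40 + I}{2 I}$
$V = 8479$ ($V = \left(-61\right) \left(-139\right) = 8479$)
$\frac{V}{Y{\left(- (27 - -35) \right)}} = \frac{8479}{\frac{1}{2} \frac{1}{\left(-1\right) \left(27 - -35\right)} \left(-40 - \left(27 - -35\right)\right)} = \frac{8479}{\frac{1}{2} \frac{1}{\left(-1\right) \left(27 + 35\right)} \left(-40 - \left(27 + 35\right)\right)} = \frac{8479}{\frac{1}{2} \frac{1}{\left(-1\right) 62} \left(-40 - 62\right)} = \frac{8479}{\frac{1}{2} \frac{1}{-62} \left(-40 - 62\right)} = \frac{8479}{\frac{1}{2} \left(- \frac{1}{62}\right) \left(-102\right)} = \frac{8479}{\frac{51}{62}} = 8479 \cdot \frac{62}{51} = \frac{525698}{51}$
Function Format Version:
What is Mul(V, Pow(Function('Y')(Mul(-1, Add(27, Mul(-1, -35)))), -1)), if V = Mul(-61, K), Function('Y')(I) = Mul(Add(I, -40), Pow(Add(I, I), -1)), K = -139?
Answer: Rational(525698, 51) ≈ 10308.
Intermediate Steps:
Function('Y')(I) = Mul(Rational(1, 2), Pow(I, -1), Add(-40, I)) (Function('Y')(I) = Mul(Add(-40, I), Pow(Mul(2, I), -1)) = Mul(Add(-40, I), Mul(Rational(1, 2), Pow(I, -1))) = Mul(Rational(1, 2), Pow(I, -1), Add(-40, I)))
V = 8479 (V = Mul(-61, -139) = 8479)
Mul(V, Pow(Function('Y')(Mul(-1, Add(27, Mul(-1, -35)))), -1)) = Mul(8479, Pow(Mul(Rational(1, 2), Pow(Mul(-1, Add(27, Mul(-1, -35))), -1), Add(-40, Mul(-1, Add(27, Mul(-1, -35))))), -1)) = Mul(8479, Pow(Mul(Rational(1, 2), Pow(Mul(-1, Add(27, 35)), -1), Add(-40, Mul(-1, Add(27, 35)))), -1)) = Mul(8479, Pow(Mul(Rational(1, 2), Pow(Mul(-1, 62), -1), Add(-40, Mul(-1, 62))), -1)) = Mul(8479, Pow(Mul(Rational(1, 2), Pow(-62, -1), Add(-40, -62)), -1)) = Mul(8479, Pow(Mul(Rational(1, 2), Rational(-1, 62), -102), -1)) = Mul(8479, Pow(Rational(51, 62), -1)) = Mul(8479, Rational(62, 51)) = Rational(525698, 51)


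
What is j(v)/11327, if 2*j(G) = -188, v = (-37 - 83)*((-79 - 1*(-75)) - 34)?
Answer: -2/241 ≈ -0.0082988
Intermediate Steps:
v = 4560 (v = -120*((-79 + 75) - 34) = -120*(-4 - 34) = -120*(-38) = 4560)
j(G) = -94 (j(G) = (½)*(-188) = -94)
j(v)/11327 = -94/11327 = -94*1/11327 = -2/241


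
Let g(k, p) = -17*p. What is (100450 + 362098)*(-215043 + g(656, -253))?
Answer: -97478290616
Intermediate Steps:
(100450 + 362098)*(-215043 + g(656, -253)) = (100450 + 362098)*(-215043 - 17*(-253)) = 462548*(-215043 + 4301) = 462548*(-210742) = -97478290616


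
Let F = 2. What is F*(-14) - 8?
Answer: -36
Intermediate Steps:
F*(-14) - 8 = 2*(-14) - 8 = -28 - 8 = -36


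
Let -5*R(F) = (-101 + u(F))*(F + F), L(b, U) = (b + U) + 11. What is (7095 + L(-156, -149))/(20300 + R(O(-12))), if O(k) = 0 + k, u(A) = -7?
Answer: 34005/98908 ≈ 0.34380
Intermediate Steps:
L(b, U) = 11 + U + b (L(b, U) = (U + b) + 11 = 11 + U + b)
O(k) = k
R(F) = 216*F/5 (R(F) = -(-101 - 7)*(F + F)/5 = -(-108)*2*F/5 = -(-216)*F/5 = 216*F/5)
(7095 + L(-156, -149))/(20300 + R(O(-12))) = (7095 + (11 - 149 - 156))/(20300 + (216/5)*(-12)) = (7095 - 294)/(20300 - 2592/5) = 6801/(98908/5) = 6801*(5/98908) = 34005/98908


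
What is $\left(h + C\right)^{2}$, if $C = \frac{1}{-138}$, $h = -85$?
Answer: $\frac{137616361}{19044} \approx 7226.2$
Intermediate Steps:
$C = - \frac{1}{138} \approx -0.0072464$
$\left(h + C\right)^{2} = \left(-85 - \frac{1}{138}\right)^{2} = \left(- \frac{11731}{138}\right)^{2} = \frac{137616361}{19044}$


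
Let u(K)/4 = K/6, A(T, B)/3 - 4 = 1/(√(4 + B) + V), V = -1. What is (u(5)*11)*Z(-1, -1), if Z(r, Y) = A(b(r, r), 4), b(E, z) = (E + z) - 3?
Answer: 3190/7 + 220*√2/7 ≈ 500.16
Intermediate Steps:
b(E, z) = -3 + E + z
A(T, B) = 12 + 3/(-1 + √(4 + B)) (A(T, B) = 12 + 3/(√(4 + B) - 1) = 12 + 3/(-1 + √(4 + B)))
Z(r, Y) = 3*(-3 + 8*√2)/(-1 + 2*√2) (Z(r, Y) = 3*(-3 + 4*√(4 + 4))/(-1 + √(4 + 4)) = 3*(-3 + 4*√8)/(-1 + √8) = 3*(-3 + 4*(2*√2))/(-1 + 2*√2) = 3*(-3 + 8*√2)/(-1 + 2*√2))
u(K) = 2*K/3 (u(K) = 4*(K/6) = 2*K/3)
(u(5)*11)*Z(-1, -1) = (((⅔)*5)*11)*(87/7 + 6*√2/7) = ((10/3)*11)*(87/7 + 6*√2/7) = 110*(87/7 + 6*√2/7)/3 = 3190/7 + 220*√2/7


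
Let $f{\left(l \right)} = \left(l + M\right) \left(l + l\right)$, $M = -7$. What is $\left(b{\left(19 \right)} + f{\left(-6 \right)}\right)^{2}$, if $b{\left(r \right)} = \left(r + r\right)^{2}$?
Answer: $2560000$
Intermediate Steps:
$f{\left(l \right)} = 2 l \left(-7 + l\right)$ ($f{\left(l \right)} = \left(l - 7\right) \left(l + l\right) = \left(-7 + l\right) 2 l = 2 l \left(-7 + l\right)$)
$b{\left(r \right)} = 4 r^{2}$ ($b{\left(r \right)} = \left(2 r\right)^{2} = 4 r^{2}$)
$\left(b{\left(19 \right)} + f{\left(-6 \right)}\right)^{2} = \left(4 \cdot 19^{2} + 2 \left(-6\right) \left(-7 - 6\right)\right)^{2} = \left(4 \cdot 361 + 2 \left(-6\right) \left(-13\right)\right)^{2} = \left(1444 + 156\right)^{2} = 1600^{2} = 2560000$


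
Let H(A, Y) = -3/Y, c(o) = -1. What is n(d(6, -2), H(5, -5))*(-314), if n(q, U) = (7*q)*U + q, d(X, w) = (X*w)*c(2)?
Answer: -97968/5 ≈ -19594.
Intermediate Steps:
d(X, w) = -X*w (d(X, w) = (X*w)*(-1) = -X*w)
n(q, U) = q + 7*U*q (n(q, U) = 7*U*q + q = q + 7*U*q)
n(d(6, -2), H(5, -5))*(-314) = ((-1*6*(-2))*(1 + 7*(-3/(-5))))*(-314) = (12*(1 + 7*(-3*(-1/5))))*(-314) = (12*(1 + 7*(3/5)))*(-314) = (12*(1 + 21/5))*(-314) = (12*(26/5))*(-314) = (312/5)*(-314) = -97968/5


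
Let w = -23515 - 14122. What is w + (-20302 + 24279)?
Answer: -33660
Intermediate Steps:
w = -37637
w + (-20302 + 24279) = -37637 + (-20302 + 24279) = -37637 + 3977 = -33660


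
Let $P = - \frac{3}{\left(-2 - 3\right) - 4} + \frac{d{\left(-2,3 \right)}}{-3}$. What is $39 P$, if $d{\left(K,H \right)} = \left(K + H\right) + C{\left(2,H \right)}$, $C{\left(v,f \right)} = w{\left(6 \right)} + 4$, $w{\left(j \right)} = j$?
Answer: $-130$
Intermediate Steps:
$C{\left(v,f \right)} = 10$ ($C{\left(v,f \right)} = 6 + 4 = 10$)
$d{\left(K,H \right)} = 10 + H + K$ ($d{\left(K,H \right)} = \left(K + H\right) + 10 = \left(H + K\right) + 10 = 10 + H + K$)
$P = - \frac{10}{3}$ ($P = - \frac{3}{\left(-2 - 3\right) - 4} + \frac{10 + 3 - 2}{-3} = - \frac{3}{-5 - 4} + 11 \left(- \frac{1}{3}\right) = - \frac{3}{-9} - \frac{11}{3} = \left(-3\right) \left(- \frac{1}{9}\right) - \frac{11}{3} = \frac{1}{3} - \frac{11}{3} = - \frac{10}{3} \approx -3.3333$)
$39 P = 39 \left(- \frac{10}{3}\right) = -130$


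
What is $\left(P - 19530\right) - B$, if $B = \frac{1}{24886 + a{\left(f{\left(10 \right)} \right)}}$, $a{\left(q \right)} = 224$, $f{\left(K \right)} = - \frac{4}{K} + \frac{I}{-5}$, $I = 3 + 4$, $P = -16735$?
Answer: $- \frac{910614151}{25110} \approx -36265.0$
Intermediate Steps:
$I = 7$
$f{\left(K \right)} = - \frac{7}{5} - \frac{4}{K}$ ($f{\left(K \right)} = - \frac{4}{K} + \frac{7}{-5} = - \frac{4}{K} + 7 \left(- \frac{1}{5}\right) = - \frac{4}{K} - \frac{7}{5} = - \frac{7}{5} - \frac{4}{K}$)
$B = \frac{1}{25110}$ ($B = \frac{1}{24886 + 224} = \frac{1}{25110} \approx 3.9825 \cdot 10^{-5}$)
$\left(P - 19530\right) - B = \left(-16735 - 19530\right) - \frac{1}{25110} = -36265 - \frac{1}{25110} = - \frac{910614151}{25110}$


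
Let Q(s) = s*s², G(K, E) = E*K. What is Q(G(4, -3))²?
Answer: 2985984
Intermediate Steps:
Q(s) = s³
Q(G(4, -3))² = ((-3*4)³)² = ((-12)³)² = (-1728)² = 2985984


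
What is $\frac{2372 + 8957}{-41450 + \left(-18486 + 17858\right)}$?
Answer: $- \frac{11329}{42078} \approx -0.26924$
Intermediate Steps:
$\frac{2372 + 8957}{-41450 + \left(-18486 + 17858\right)} = \frac{11329}{-41450 - 628} = \frac{11329}{-42078} = 11329 \left(- \frac{1}{42078}\right) = - \frac{11329}{42078}$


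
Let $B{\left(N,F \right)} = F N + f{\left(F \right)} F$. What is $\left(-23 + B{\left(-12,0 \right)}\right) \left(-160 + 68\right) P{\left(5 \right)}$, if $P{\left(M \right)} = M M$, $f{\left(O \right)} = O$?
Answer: $52900$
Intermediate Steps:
$P{\left(M \right)} = M^{2}$
$B{\left(N,F \right)} = F^{2} + F N$ ($B{\left(N,F \right)} = F N + F F = F N + F^{2} = F^{2} + F N$)
$\left(-23 + B{\left(-12,0 \right)}\right) \left(-160 + 68\right) P{\left(5 \right)} = \left(-23 + 0 \left(0 - 12\right)\right) \left(-160 + 68\right) 5^{2} = \left(-23 + 0 \left(-12\right)\right) \left(-92\right) 25 = \left(-23 + 0\right) \left(-92\right) 25 = \left(-23\right) \left(-92\right) 25 = 2116 \cdot 25 = 52900$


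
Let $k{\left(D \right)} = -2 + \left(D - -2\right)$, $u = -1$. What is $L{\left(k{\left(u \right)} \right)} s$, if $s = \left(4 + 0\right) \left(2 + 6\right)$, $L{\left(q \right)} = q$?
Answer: $-32$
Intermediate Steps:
$k{\left(D \right)} = D$ ($k{\left(D \right)} = -2 + \left(D + 2\right) = -2 + \left(2 + D\right) = D$)
$s = 32$ ($s = 4 \cdot 8 = 32$)
$L{\left(k{\left(u \right)} \right)} s = \left(-1\right) 32 = -32$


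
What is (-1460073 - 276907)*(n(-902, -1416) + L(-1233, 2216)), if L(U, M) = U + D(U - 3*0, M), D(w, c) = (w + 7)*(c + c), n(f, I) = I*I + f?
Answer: 5959076392780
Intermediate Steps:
n(f, I) = f + I² (n(f, I) = I² + f = f + I²)
D(w, c) = 2*c*(7 + w) (D(w, c) = (7 + w)*(2*c) = 2*c*(7 + w))
L(U, M) = U + 2*M*(7 + U) (L(U, M) = U + 2*M*(7 + (U - 3*0)) = U + 2*M*(7 + (U + 0)) = U + 2*M*(7 + U))
(-1460073 - 276907)*(n(-902, -1416) + L(-1233, 2216)) = (-1460073 - 276907)*((-902 + (-1416)²) + (-1233 + 2*2216*(7 - 1233))) = -1736980*((-902 + 2005056) + (-1233 + 2*2216*(-1226))) = -1736980*(2004154 + (-1233 - 5433632)) = -1736980*(2004154 - 5434865) = -1736980*(-3430711) = 5959076392780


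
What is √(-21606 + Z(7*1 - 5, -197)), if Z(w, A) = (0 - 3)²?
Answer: I*√21597 ≈ 146.96*I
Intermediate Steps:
Z(w, A) = 9 (Z(w, A) = (-3)² = 9)
√(-21606 + Z(7*1 - 5, -197)) = √(-21606 + 9) = √(-21597) = I*√21597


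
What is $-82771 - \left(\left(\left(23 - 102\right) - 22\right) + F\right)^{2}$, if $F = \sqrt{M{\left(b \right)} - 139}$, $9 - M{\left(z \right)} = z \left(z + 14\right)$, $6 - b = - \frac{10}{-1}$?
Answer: $-92882 + 606 i \sqrt{10} \approx -92882.0 + 1916.3 i$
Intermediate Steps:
$b = -4$ ($b = 6 - - \frac{10}{-1} = 6 - \left(-10\right) \left(-1\right) = 6 - 10 = -4$)
$M{\left(z \right)} = 9 - z \left(14 + z\right)$ ($M{\left(z \right)} = 9 - z \left(z + 14\right) = 9 - z \left(14 + z\right)$)
$F = 3 i \sqrt{10}$ ($F = \sqrt{\left(9 - \left(-4\right)^{2} - -56\right) - 139} = \sqrt{\left(9 - 16 + 56\right) - 139} = \sqrt{49 - 139} = \sqrt{-90} = 3 i \sqrt{10} \approx 9.4868 i$)
$-82771 - \left(\left(\left(23 - 102\right) - 22\right) + F\right)^{2} = -82771 - \left(\left(\left(23 - 102\right) - 22\right) + 3 i \sqrt{10}\right)^{2} = -82771 - \left(\left(-79 - 22\right) + 3 i \sqrt{10}\right)^{2} = -82771 - \left(-101 + 3 i \sqrt{10}\right)^{2}$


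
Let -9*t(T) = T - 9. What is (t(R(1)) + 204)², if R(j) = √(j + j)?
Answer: (1845 - √2)²/81 ≈ 41961.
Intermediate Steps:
R(j) = √2*√j (R(j) = √(2*j) = √2*√j)
t(T) = 1 - T/9 (t(T) = -(T - 9)/9 = -(-9 + T)/9 = 1 - T/9)
(t(R(1)) + 204)² = ((1 - √2*√1/9) + 204)² = ((1 - √2/9) + 204)² = (205 - √2/9)²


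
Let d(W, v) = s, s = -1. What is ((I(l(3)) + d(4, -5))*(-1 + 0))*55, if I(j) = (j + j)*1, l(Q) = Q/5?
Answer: -11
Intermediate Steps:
l(Q) = Q/5 (l(Q) = Q*(1/5) = Q/5)
d(W, v) = -1
I(j) = 2*j (I(j) = (2*j)*1 = 2*j)
((I(l(3)) + d(4, -5))*(-1 + 0))*55 = ((2*((1/5)*3) - 1)*(-1 + 0))*55 = ((2*(3/5) - 1)*(-1))*55 = ((6/5 - 1)*(-1))*55 = ((1/5)*(-1))*55 = -1/5*55 = -11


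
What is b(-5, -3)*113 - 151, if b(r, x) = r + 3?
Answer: -377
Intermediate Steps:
b(r, x) = 3 + r
b(-5, -3)*113 - 151 = (3 - 5)*113 - 151 = -2*113 - 151 = -226 - 151 = -377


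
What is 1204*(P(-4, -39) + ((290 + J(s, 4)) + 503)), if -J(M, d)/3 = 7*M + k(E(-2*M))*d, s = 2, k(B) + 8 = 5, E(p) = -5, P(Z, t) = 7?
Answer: 955976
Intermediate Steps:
k(B) = -3 (k(B) = -8 + 5 = -3)
J(M, d) = -21*M + 9*d (J(M, d) = -3*(7*M - 3*d) = -3*(-3*d + 7*M) = -21*M + 9*d)
1204*(P(-4, -39) + ((290 + J(s, 4)) + 503)) = 1204*(7 + ((290 + (-21*2 + 9*4)) + 503)) = 1204*(7 + ((290 + (-42 + 36)) + 503)) = 1204*(7 + ((290 - 6) + 503)) = 1204*(7 + (284 + 503)) = 1204*(7 + 787) = 1204*794 = 955976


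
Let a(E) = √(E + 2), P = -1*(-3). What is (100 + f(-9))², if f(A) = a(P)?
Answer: (100 + √5)² ≈ 10452.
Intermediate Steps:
P = 3
a(E) = √(2 + E)
f(A) = √5 (f(A) = √(2 + 3) = √5)
(100 + f(-9))² = (100 + √5)²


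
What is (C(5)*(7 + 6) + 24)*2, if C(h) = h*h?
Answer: 698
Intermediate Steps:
C(h) = h²
(C(5)*(7 + 6) + 24)*2 = (5²*(7 + 6) + 24)*2 = (25*13 + 24)*2 = (325 + 24)*2 = 349*2 = 698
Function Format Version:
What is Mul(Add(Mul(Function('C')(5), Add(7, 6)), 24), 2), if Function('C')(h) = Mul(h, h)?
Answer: 698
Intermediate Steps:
Function('C')(h) = Pow(h, 2)
Mul(Add(Mul(Function('C')(5), Add(7, 6)), 24), 2) = Mul(Add(Mul(Pow(5, 2), Add(7, 6)), 24), 2) = Mul(Add(Mul(25, 13), 24), 2) = Mul(Add(325, 24), 2) = Mul(349, 2) = 698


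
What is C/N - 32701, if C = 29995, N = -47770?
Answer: -312431353/9554 ≈ -32702.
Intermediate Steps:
C/N - 32701 = 29995/(-47770) - 32701 = 29995*(-1/47770) - 32701 = -5999/9554 - 32701 = -312431353/9554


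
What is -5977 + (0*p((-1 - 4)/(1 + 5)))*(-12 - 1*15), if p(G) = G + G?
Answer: -5977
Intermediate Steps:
p(G) = 2*G
-5977 + (0*p((-1 - 4)/(1 + 5)))*(-12 - 1*15) = -5977 + (0*(2*((-1 - 4)/(1 + 5))))*(-12 - 1*15) = -5977 + (0*(2*(-5/6)))*(-12 - 15) = -5977 + (0*(2*(-5*1/6)))*(-27) = -5977 + (0*(2*(-5/6)))*(-27) = -5977 + (0*(-5/3))*(-27) = -5977 + 0*(-27) = -5977 + 0 = -5977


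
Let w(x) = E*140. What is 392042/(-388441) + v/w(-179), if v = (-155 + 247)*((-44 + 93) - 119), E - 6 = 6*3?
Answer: -13638647/4661292 ≈ -2.9259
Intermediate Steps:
E = 24 (E = 6 + 6*3 = 6 + 18 = 24)
w(x) = 3360 (w(x) = 24*140 = 3360)
v = -6440 (v = 92*(49 - 119) = 92*(-70) = -6440)
392042/(-388441) + v/w(-179) = 392042/(-388441) - 6440/3360 = 392042*(-1/388441) - 6440*1/3360 = -392042/388441 - 23/12 = -13638647/4661292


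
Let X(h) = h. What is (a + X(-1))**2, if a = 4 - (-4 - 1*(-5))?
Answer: 4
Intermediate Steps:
a = 3 (a = 4 - (-4 + 5) = 4 - 1*1 = 4 - 1 = 3)
(a + X(-1))**2 = (3 - 1)**2 = 2**2 = 4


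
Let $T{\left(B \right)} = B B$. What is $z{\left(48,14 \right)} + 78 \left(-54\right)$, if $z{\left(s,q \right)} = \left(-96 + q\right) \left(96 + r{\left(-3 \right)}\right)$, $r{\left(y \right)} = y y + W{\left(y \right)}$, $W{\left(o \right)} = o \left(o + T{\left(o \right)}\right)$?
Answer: $-11346$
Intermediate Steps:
$T{\left(B \right)} = B^{2}$
$W{\left(o \right)} = o \left(o + o^{2}\right)$
$r{\left(y \right)} = y^{2} + y^{2} \left(1 + y\right)$ ($r{\left(y \right)} = y y + y^{2} \left(1 + y\right) = y^{2} + y^{2} \left(1 + y\right)$)
$z{\left(s,q \right)} = -8352 + 87 q$ ($z{\left(s,q \right)} = \left(-96 + q\right) \left(96 + \left(-3\right)^{2} \left(2 - 3\right)\right) = \left(-96 + q\right) \left(96 + 9 \left(-1\right)\right) = \left(-96 + q\right) \left(96 - 9\right) = \left(-96 + q\right) 87 = -8352 + 87 q$)
$z{\left(48,14 \right)} + 78 \left(-54\right) = \left(-8352 + 87 \cdot 14\right) + 78 \left(-54\right) = \left(-8352 + 1218\right) - 4212 = -7134 - 4212 = -11346$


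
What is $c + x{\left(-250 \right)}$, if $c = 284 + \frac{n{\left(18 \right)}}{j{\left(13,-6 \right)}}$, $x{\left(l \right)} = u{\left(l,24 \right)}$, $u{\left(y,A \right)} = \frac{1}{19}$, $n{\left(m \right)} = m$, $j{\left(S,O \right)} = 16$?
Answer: $\frac{43347}{152} \approx 285.18$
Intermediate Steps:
$u{\left(y,A \right)} = \frac{1}{19}$
$x{\left(l \right)} = \frac{1}{19}$
$c = \frac{2281}{8}$ ($c = 284 + \frac{18}{16} = 284 + 18 \cdot \frac{1}{16} = 284 + \frac{9}{8} = \frac{2281}{8} \approx 285.13$)
$c + x{\left(-250 \right)} = \frac{2281}{8} + \frac{1}{19} = \frac{43347}{152}$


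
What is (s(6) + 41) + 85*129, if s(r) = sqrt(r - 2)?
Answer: 11008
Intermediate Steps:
s(r) = sqrt(-2 + r)
(s(6) + 41) + 85*129 = (sqrt(-2 + 6) + 41) + 85*129 = (sqrt(4) + 41) + 10965 = (2 + 41) + 10965 = 43 + 10965 = 11008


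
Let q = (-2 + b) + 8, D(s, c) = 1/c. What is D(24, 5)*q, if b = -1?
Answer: 1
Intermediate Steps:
q = 5 (q = (-2 - 1) + 8 = -3 + 8 = 5)
D(24, 5)*q = 5/5 = (⅕)*5 = 1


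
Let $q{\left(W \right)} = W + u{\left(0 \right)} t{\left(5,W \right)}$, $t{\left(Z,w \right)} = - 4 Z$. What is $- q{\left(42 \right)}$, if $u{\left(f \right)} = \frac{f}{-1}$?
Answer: $-42$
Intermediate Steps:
$u{\left(f \right)} = - f$ ($u{\left(f \right)} = f \left(-1\right) = - f$)
$q{\left(W \right)} = W$ ($q{\left(W \right)} = W + \left(-1\right) 0 \left(\left(-4\right) 5\right) = W + 0 \left(-20\right) = W + 0 = W$)
$- q{\left(42 \right)} = \left(-1\right) 42 = -42$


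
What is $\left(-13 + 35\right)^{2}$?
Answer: $484$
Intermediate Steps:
$\left(-13 + 35\right)^{2} = 22^{2} = 484$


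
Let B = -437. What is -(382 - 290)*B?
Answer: 40204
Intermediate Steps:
-(382 - 290)*B = -(382 - 290)*(-437) = -92*(-437) = -1*(-40204) = 40204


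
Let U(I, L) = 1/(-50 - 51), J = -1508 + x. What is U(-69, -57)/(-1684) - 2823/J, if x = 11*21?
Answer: 480148409/217197268 ≈ 2.2107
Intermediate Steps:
x = 231
J = -1277 (J = -1508 + 231 = -1277)
U(I, L) = -1/101 (U(I, L) = 1/(-101) = -1/101)
U(-69, -57)/(-1684) - 2823/J = -1/101/(-1684) - 2823/(-1277) = -1/101*(-1/1684) - 2823*(-1/1277) = 1/170084 + 2823/1277 = 480148409/217197268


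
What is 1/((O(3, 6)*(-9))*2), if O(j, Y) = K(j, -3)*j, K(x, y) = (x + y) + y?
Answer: 1/162 ≈ 0.0061728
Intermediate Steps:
K(x, y) = x + 2*y
O(j, Y) = j*(-6 + j) (O(j, Y) = (j + 2*(-3))*j = (j - 6)*j = (-6 + j)*j = j*(-6 + j))
1/((O(3, 6)*(-9))*2) = 1/(((3*(-6 + 3))*(-9))*2) = 1/(((3*(-3))*(-9))*2) = 1/(-9*(-9)*2) = 1/(81*2) = 1/162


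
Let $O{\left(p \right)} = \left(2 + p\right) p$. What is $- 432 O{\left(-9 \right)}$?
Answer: $-27216$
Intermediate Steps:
$O{\left(p \right)} = p \left(2 + p\right)$
$- 432 O{\left(-9 \right)} = - 432 \left(- 9 \left(2 - 9\right)\right) = - 432 \left(\left(-9\right) \left(-7\right)\right) = \left(-432\right) 63 = -27216$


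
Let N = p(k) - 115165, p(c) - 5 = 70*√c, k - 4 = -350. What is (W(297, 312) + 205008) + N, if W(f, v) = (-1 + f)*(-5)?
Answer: 88368 + 70*I*√346 ≈ 88368.0 + 1302.1*I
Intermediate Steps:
k = -346 (k = 4 - 350 = -346)
p(c) = 5 + 70*√c
W(f, v) = 5 - 5*f
N = -115160 + 70*I*√346 (N = (5 + 70*√(-346)) - 115165 = (5 + 70*(I*√346)) - 115165 = (5 + 70*I*√346) - 115165 = -115160 + 70*I*√346 ≈ -1.1516e+5 + 1302.1*I)
(W(297, 312) + 205008) + N = ((5 - 5*297) + 205008) + (-115160 + 70*I*√346) = ((5 - 1485) + 205008) + (-115160 + 70*I*√346) = (-1480 + 205008) + (-115160 + 70*I*√346) = 203528 + (-115160 + 70*I*√346) = 88368 + 70*I*√346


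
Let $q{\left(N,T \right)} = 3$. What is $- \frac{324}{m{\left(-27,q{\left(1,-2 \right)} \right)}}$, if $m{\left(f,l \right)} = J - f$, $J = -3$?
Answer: $- \frac{27}{2} \approx -13.5$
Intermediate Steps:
$m{\left(f,l \right)} = -3 - f$
$- \frac{324}{m{\left(-27,q{\left(1,-2 \right)} \right)}} = - \frac{324}{-3 - -27} = - \frac{324}{-3 + 27} = - \frac{324}{24} = \left(-324\right) \frac{1}{24} = - \frac{27}{2}$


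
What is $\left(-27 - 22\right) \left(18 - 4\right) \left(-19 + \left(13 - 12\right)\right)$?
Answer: $12348$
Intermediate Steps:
$\left(-27 - 22\right) \left(18 - 4\right) \left(-19 + \left(13 - 12\right)\right) = - 49 \cdot 14 \left(-19 + \left(13 - 12\right)\right) = - 49 \cdot 14 \left(-19 + 1\right) = - 49 \cdot 14 \left(-18\right) = \left(-49\right) \left(-252\right) = 12348$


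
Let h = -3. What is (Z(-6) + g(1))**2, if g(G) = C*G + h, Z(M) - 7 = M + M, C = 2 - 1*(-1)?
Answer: 25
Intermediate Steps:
C = 3 (C = 2 + 1 = 3)
Z(M) = 7 + 2*M (Z(M) = 7 + (M + M) = 7 + 2*M)
g(G) = -3 + 3*G (g(G) = 3*G - 3 = -3 + 3*G)
(Z(-6) + g(1))**2 = ((7 + 2*(-6)) + (-3 + 3*1))**2 = ((7 - 12) + (-3 + 3))**2 = (-5 + 0)**2 = (-5)**2 = 25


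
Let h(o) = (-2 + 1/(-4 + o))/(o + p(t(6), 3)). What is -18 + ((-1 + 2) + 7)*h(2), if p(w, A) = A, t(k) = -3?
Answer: -22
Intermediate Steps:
h(o) = (-2 + 1/(-4 + o))/(3 + o) (h(o) = (-2 + 1/(-4 + o))/(o + 3) = (-2 + 1/(-4 + o))/(3 + o))
-18 + ((-1 + 2) + 7)*h(2) = -18 + ((-1 + 2) + 7)*((9 - 2*2)/(-12 + 2² - 1*2)) = -18 + (1 + 7)*((9 - 4)/(-12 + 4 - 2)) = -18 + 8*(5/(-10)) = -18 + 8*(-⅒*5) = -18 + 8*(-½) = -18 - 4 = -22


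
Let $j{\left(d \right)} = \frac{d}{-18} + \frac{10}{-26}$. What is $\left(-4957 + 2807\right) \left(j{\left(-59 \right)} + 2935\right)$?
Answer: $- \frac{739027025}{117} \approx -6.3165 \cdot 10^{6}$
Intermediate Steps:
$j{\left(d \right)} = - \frac{5}{13} - \frac{d}{18}$ ($j{\left(d \right)} = d \left(- \frac{1}{18}\right) + 10 \left(- \frac{1}{26}\right) = - \frac{d}{18} - \frac{5}{13} = - \frac{5}{13} - \frac{d}{18}$)
$\left(-4957 + 2807\right) \left(j{\left(-59 \right)} + 2935\right) = \left(-4957 + 2807\right) \left(\left(- \frac{5}{13} - - \frac{59}{18}\right) + 2935\right) = - 2150 \left(\left(- \frac{5}{13} + \frac{59}{18}\right) + 2935\right) = - 2150 \left(\frac{677}{234} + 2935\right) = \left(-2150\right) \frac{687467}{234} = - \frac{739027025}{117}$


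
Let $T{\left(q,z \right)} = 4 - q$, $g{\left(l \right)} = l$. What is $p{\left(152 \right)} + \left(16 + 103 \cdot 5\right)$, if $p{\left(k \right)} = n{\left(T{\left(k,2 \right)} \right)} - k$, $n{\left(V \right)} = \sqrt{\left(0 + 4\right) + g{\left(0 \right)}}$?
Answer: $381$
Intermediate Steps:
$n{\left(V \right)} = 2$ ($n{\left(V \right)} = \sqrt{\left(0 + 4\right) + 0} = \sqrt{4 + 0} = \sqrt{4} = 2$)
$p{\left(k \right)} = 2 - k$
$p{\left(152 \right)} + \left(16 + 103 \cdot 5\right) = \left(2 - 152\right) + \left(16 + 103 \cdot 5\right) = \left(2 - 152\right) + \left(16 + 515\right) = -150 + 531 = 381$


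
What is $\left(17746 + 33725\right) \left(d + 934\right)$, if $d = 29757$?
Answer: $1579696461$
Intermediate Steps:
$\left(17746 + 33725\right) \left(d + 934\right) = \left(17746 + 33725\right) \left(29757 + 934\right) = 51471 \cdot 30691 = 1579696461$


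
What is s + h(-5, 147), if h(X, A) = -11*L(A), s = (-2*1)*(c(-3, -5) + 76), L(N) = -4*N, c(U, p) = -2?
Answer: 6320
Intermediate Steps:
s = -148 (s = (-2*1)*(-2 + 76) = -2*74 = -148)
h(X, A) = 44*A (h(X, A) = -(-44)*A = 44*A)
s + h(-5, 147) = -148 + 44*147 = -148 + 6468 = 6320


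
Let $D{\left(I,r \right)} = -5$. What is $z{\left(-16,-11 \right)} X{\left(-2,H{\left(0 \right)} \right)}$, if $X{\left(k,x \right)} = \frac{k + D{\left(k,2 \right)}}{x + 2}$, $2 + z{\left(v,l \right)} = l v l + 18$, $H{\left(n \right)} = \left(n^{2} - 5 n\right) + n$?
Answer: $6720$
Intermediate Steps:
$H{\left(n \right)} = n^{2} - 4 n$
$z{\left(v,l \right)} = 16 + v l^{2}$ ($z{\left(v,l \right)} = -2 + \left(l v l + 18\right) = -2 + \left(v l^{2} + 18\right) = -2 + \left(18 + v l^{2}\right) = 16 + v l^{2}$)
$X{\left(k,x \right)} = \frac{-5 + k}{2 + x}$ ($X{\left(k,x \right)} = \frac{k - 5}{x + 2} = \frac{-5 + k}{2 + x}$)
$z{\left(-16,-11 \right)} X{\left(-2,H{\left(0 \right)} \right)} = \left(16 - 16 \left(-11\right)^{2}\right) \frac{-5 - 2}{2 + 0 \left(-4 + 0\right)} = \left(16 - 1936\right) \frac{1}{2 + 0 \left(-4\right)} \left(-7\right) = \left(16 - 1936\right) \frac{1}{2 + 0} \left(-7\right) = - 1920 \cdot \frac{1}{2} \left(-7\right) = \left(-1920\right) \left(- \frac{7}{2}\right) = 6720$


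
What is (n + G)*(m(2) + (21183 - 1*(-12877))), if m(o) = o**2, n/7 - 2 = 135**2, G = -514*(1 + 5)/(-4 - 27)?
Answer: 134836995952/31 ≈ 4.3496e+9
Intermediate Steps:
G = 3084/31 (G = -3084/(-31) = -3084*(-1)/31 = -514*(-6/31) = 3084/31 ≈ 99.484)
n = 127589 (n = 14 + 7*135**2 = 14 + 7*18225 = 14 + 127575 = 127589)
(n + G)*(m(2) + (21183 - 1*(-12877))) = (127589 + 3084/31)*(2**2 + (21183 - 1*(-12877))) = 3958343*(4 + (21183 + 12877))/31 = 3958343*(4 + 34060)/31 = (3958343/31)*34064 = 134836995952/31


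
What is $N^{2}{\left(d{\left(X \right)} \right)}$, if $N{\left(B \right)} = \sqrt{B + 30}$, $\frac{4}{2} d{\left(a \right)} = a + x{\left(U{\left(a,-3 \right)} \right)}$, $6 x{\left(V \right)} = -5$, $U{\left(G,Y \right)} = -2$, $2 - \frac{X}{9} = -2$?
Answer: $\frac{571}{12} \approx 47.583$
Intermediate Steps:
$X = 36$ ($X = 18 - -18 = 18 + 18 = 36$)
$x{\left(V \right)} = - \frac{5}{6}$ ($x{\left(V \right)} = \frac{1}{6} \left(-5\right) = - \frac{5}{6}$)
$d{\left(a \right)} = - \frac{5}{12} + \frac{a}{2}$ ($d{\left(a \right)} = \frac{a - \frac{5}{6}}{2} = \frac{- \frac{5}{6} + a}{2} = - \frac{5}{12} + \frac{a}{2}$)
$N{\left(B \right)} = \sqrt{30 + B}$
$N^{2}{\left(d{\left(X \right)} \right)} = \left(\sqrt{30 + \left(- \frac{5}{12} + \frac{1}{2} \cdot 36\right)}\right)^{2} = \left(\sqrt{30 + \left(- \frac{5}{12} + 18\right)}\right)^{2} = \left(\sqrt{30 + \frac{211}{12}}\right)^{2} = \left(\sqrt{\frac{571}{12}}\right)^{2} = \left(\frac{\sqrt{1713}}{6}\right)^{2} = \frac{571}{12}$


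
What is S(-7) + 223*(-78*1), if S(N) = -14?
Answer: -17408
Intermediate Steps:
S(-7) + 223*(-78*1) = -14 + 223*(-78*1) = -14 + 223*(-78) = -14 - 17394 = -17408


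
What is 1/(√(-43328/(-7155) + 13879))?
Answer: 3*√78981320535/99347573 ≈ 0.0084864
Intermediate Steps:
1/(√(-43328/(-7155) + 13879)) = 1/(√(-43328*(-1/7155) + 13879)) = 1/(√(43328/7155 + 13879)) = 1/(√(99347573/7155)) = 1/(√78981320535/2385) = 3*√78981320535/99347573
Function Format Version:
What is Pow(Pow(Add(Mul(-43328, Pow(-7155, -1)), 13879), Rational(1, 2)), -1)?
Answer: Mul(Rational(3, 99347573), Pow(78981320535, Rational(1, 2))) ≈ 0.0084864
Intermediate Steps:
Pow(Pow(Add(Mul(-43328, Pow(-7155, -1)), 13879), Rational(1, 2)), -1) = Pow(Pow(Add(Mul(-43328, Rational(-1, 7155)), 13879), Rational(1, 2)), -1) = Pow(Pow(Add(Rational(43328, 7155), 13879), Rational(1, 2)), -1) = Pow(Pow(Rational(99347573, 7155), Rational(1, 2)), -1) = Pow(Mul(Rational(1, 2385), Pow(78981320535, Rational(1, 2))), -1) = Mul(Rational(3, 99347573), Pow(78981320535, Rational(1, 2)))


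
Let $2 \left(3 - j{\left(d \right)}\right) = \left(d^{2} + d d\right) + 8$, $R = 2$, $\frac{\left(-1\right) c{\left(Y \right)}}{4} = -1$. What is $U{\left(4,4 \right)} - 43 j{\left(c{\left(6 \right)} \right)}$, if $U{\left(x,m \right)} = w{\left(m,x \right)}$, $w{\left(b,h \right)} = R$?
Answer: $733$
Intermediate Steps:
$c{\left(Y \right)} = 4$ ($c{\left(Y \right)} = \left(-4\right) \left(-1\right) = 4$)
$j{\left(d \right)} = -1 - d^{2}$ ($j{\left(d \right)} = 3 - \frac{\left(d^{2} + d d\right) + 8}{2} = 3 - \frac{\left(d^{2} + d^{2}\right) + 8}{2} = 3 - \frac{2 d^{2} + 8}{2} = 3 - \frac{8 + 2 d^{2}}{2} = 3 - \left(4 + d^{2}\right) = -1 - d^{2}$)
$w{\left(b,h \right)} = 2$
$U{\left(x,m \right)} = 2$
$U{\left(4,4 \right)} - 43 j{\left(c{\left(6 \right)} \right)} = 2 - 43 \left(-1 - 4^{2}\right) = 2 - 43 \left(-1 - 16\right) = 2 - -731 = 2 + 731 = 733$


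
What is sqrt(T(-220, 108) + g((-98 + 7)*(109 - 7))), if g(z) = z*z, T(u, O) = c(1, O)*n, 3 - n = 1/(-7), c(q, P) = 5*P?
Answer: 6*sqrt(117269551)/7 ≈ 9282.1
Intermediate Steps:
n = 22/7 (n = 3 - 1/(-7) = 3 - (-1)/7 = 3 - 1*(-1/7) = 3 + 1/7 = 22/7 ≈ 3.1429)
T(u, O) = 110*O/7 (T(u, O) = (5*O)*(22/7) = 110*O/7)
g(z) = z**2
sqrt(T(-220, 108) + g((-98 + 7)*(109 - 7))) = sqrt((110/7)*108 + ((-98 + 7)*(109 - 7))**2) = sqrt(11880/7 + (-91*102)**2) = sqrt(11880/7 + (-9282)**2) = sqrt(11880/7 + 86155524) = sqrt(603100548/7) = 6*sqrt(117269551)/7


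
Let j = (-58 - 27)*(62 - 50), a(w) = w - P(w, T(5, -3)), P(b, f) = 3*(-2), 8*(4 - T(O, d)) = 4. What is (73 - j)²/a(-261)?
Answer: -1194649/255 ≈ -4684.9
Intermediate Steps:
T(O, d) = 7/2 (T(O, d) = 4 - ⅛*4 = 4 - ½ = 7/2)
P(b, f) = -6
a(w) = 6 + w (a(w) = w - 1*(-6) = w + 6 = 6 + w)
j = -1020 (j = -85*12 = -1020)
(73 - j)²/a(-261) = (73 - 1*(-1020))²/(6 - 261) = (73 + 1020)²/(-255) = 1093²*(-1/255) = 1194649*(-1/255) = -1194649/255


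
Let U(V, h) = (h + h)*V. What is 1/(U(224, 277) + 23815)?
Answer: 1/147911 ≈ 6.7608e-6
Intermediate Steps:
U(V, h) = 2*V*h (U(V, h) = (2*h)*V = 2*V*h)
1/(U(224, 277) + 23815) = 1/(2*224*277 + 23815) = 1/(124096 + 23815) = 1/147911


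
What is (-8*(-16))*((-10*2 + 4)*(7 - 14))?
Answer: 14336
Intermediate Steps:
(-8*(-16))*((-10*2 + 4)*(7 - 14)) = 128*((-20 + 4)*(-7)) = 128*(-16*(-7)) = 128*112 = 14336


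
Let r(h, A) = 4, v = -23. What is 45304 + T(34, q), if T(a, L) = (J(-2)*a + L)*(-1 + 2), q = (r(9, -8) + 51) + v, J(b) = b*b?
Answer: 45472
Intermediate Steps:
J(b) = b**2
q = 32 (q = (4 + 51) - 23 = 55 - 23 = 32)
T(a, L) = L + 4*a (T(a, L) = ((-2)**2*a + L)*(-1 + 2) = (4*a + L)*1 = (L + 4*a)*1 = L + 4*a)
45304 + T(34, q) = 45304 + (32 + 4*34) = 45304 + (32 + 136) = 45304 + 168 = 45472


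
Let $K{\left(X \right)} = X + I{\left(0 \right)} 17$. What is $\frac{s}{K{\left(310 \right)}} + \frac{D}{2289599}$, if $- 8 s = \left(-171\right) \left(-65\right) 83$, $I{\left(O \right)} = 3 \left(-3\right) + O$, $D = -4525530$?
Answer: $- \frac{2117942175135}{2875736344} \approx -736.49$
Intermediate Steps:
$I{\left(O \right)} = -9 + O$
$s = - \frac{922545}{8}$ ($s = - \frac{\left(-171\right) \left(-65\right) 83}{8} = - \frac{11115 \cdot 83}{8} = \left(- \frac{1}{8}\right) 922545 = - \frac{922545}{8} \approx -1.1532 \cdot 10^{5}$)
$K{\left(X \right)} = -153 + X$ ($K{\left(X \right)} = X + \left(-9 + 0\right) 17 = X - 153 = -153 + X$)
$\frac{s}{K{\left(310 \right)}} + \frac{D}{2289599} = - \frac{922545}{8 \left(-153 + 310\right)} - \frac{4525530}{2289599} = - \frac{922545}{8 \cdot 157} - \frac{4525530}{2289599} = \left(- \frac{922545}{8}\right) \frac{1}{157} - \frac{4525530}{2289599} = - \frac{922545}{1256} - \frac{4525530}{2289599} = - \frac{2117942175135}{2875736344}$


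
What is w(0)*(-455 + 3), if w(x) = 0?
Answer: 0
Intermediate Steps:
w(0)*(-455 + 3) = 0*(-455 + 3) = 0*(-452) = 0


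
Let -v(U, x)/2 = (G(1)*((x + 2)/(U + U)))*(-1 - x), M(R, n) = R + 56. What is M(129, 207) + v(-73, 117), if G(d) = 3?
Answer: -28621/73 ≈ -392.07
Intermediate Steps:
M(R, n) = 56 + R
v(U, x) = -3*(-1 - x)*(2 + x)/U (v(U, x) = -2*3*((x + 2)/(U + U))*(-1 - x) = -2*3*((2 + x)/((2*U)))*(-1 - x) = -2*3*((2 + x)*(1/(2*U)))*(-1 - x) = -2*3*((2 + x)/(2*U))*(-1 - x) = -2*3*(2 + x)/(2*U)*(-1 - x) = -3*(-1 - x)*(2 + x)/U)
M(129, 207) + v(-73, 117) = (56 + 129) + 3*(2 + 117**2 + 3*117)/(-73) = 185 + 3*(-1/73)*(2 + 13689 + 351) = 185 + 3*(-1/73)*14042 = 185 - 42126/73 = -28621/73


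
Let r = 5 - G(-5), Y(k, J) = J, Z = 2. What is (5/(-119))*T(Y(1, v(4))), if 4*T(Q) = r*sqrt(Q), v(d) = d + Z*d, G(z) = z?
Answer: -25*sqrt(3)/119 ≈ -0.36388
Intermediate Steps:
v(d) = 3*d (v(d) = d + 2*d = 3*d)
r = 10 (r = 5 - 1*(-5) = 5 + 5 = 10)
T(Q) = 5*sqrt(Q)/2 (T(Q) = (10*sqrt(Q))/4 = 5*sqrt(Q)/2)
(5/(-119))*T(Y(1, v(4))) = (5/(-119))*(5*sqrt(3*4)/2) = (5*(-1/119))*(5*sqrt(12)/2) = -25*2*sqrt(3)/238 = -25*sqrt(3)/119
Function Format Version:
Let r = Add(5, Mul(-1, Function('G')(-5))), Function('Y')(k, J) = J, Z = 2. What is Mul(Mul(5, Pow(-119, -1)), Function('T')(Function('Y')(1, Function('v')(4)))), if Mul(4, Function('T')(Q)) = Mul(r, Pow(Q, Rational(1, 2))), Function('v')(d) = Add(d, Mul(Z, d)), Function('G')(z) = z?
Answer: Mul(Rational(-25, 119), Pow(3, Rational(1, 2))) ≈ -0.36388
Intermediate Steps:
Function('v')(d) = Mul(3, d) (Function('v')(d) = Add(d, Mul(2, d)) = Mul(3, d))
r = 10 (r = Add(5, Mul(-1, -5)) = Add(5, 5) = 10)
Function('T')(Q) = Mul(Rational(5, 2), Pow(Q, Rational(1, 2))) (Function('T')(Q) = Mul(Rational(1, 4), Mul(10, Pow(Q, Rational(1, 2)))) = Mul(Rational(5, 2), Pow(Q, Rational(1, 2))))
Mul(Mul(5, Pow(-119, -1)), Function('T')(Function('Y')(1, Function('v')(4)))) = Mul(Mul(5, Pow(-119, -1)), Mul(Rational(5, 2), Pow(Mul(3, 4), Rational(1, 2)))) = Mul(Mul(5, Rational(-1, 119)), Mul(Rational(5, 2), Pow(12, Rational(1, 2)))) = Mul(Rational(-5, 119), Mul(Rational(5, 2), Mul(2, Pow(3, Rational(1, 2))))) = Mul(Rational(-5, 119), Mul(5, Pow(3, Rational(1, 2)))) = Mul(Rational(-25, 119), Pow(3, Rational(1, 2)))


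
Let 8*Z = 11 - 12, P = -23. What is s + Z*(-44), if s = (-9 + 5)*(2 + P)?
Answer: 179/2 ≈ 89.500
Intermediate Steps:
Z = -1/8 (Z = (11 - 12)/8 = (1/8)*(-1) = -1/8 ≈ -0.12500)
s = 84 (s = (-9 + 5)*(2 - 23) = -4*(-21) = 84)
s + Z*(-44) = 84 - 1/8*(-44) = 84 + 11/2 = 179/2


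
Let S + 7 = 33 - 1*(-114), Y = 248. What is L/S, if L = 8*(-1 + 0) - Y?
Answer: -64/35 ≈ -1.8286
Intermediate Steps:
S = 140 (S = -7 + (33 - 1*(-114)) = -7 + (33 + 114) = -7 + 147 = 140)
L = -256 (L = 8*(-1 + 0) - 1*248 = 8*(-1) - 248 = -8 - 248 = -256)
L/S = -256/140 = -256*1/140 = -64/35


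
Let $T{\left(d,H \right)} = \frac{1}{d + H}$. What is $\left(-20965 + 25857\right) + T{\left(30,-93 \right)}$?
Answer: $\frac{308195}{63} \approx 4892.0$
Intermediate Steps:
$T{\left(d,H \right)} = \frac{1}{H + d}$
$\left(-20965 + 25857\right) + T{\left(30,-93 \right)} = \left(-20965 + 25857\right) + \frac{1}{-93 + 30} = 4892 + \frac{1}{-63} = 4892 - \frac{1}{63} = \frac{308195}{63}$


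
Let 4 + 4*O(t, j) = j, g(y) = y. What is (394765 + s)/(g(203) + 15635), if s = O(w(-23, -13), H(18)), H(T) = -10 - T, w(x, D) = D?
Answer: 394757/15838 ≈ 24.925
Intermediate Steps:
O(t, j) = -1 + j/4
s = -8 (s = -1 + (-10 - 1*18)/4 = -1 + (-10 - 18)/4 = -1 + (¼)*(-28) = -1 - 7 = -8)
(394765 + s)/(g(203) + 15635) = (394765 - 8)/(203 + 15635) = 394757/15838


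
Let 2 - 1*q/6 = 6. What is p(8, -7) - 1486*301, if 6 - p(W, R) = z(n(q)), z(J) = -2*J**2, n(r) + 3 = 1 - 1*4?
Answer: -447208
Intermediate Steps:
q = -24 (q = 12 - 6*6 = 12 - 36 = -24)
n(r) = -6 (n(r) = -3 + (1 - 1*4) = -3 + (1 - 4) = -3 - 3 = -6)
p(W, R) = 78 (p(W, R) = 6 - (-2)*(-6)**2 = 6 - (-2)*36 = 6 - 1*(-72) = 6 + 72 = 78)
p(8, -7) - 1486*301 = 78 - 1486*301 = 78 - 447286 = -447208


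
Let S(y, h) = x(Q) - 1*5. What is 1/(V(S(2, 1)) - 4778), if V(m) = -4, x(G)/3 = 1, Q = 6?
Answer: -1/4782 ≈ -0.00020912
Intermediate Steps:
x(G) = 3 (x(G) = 3*1 = 3)
S(y, h) = -2 (S(y, h) = 3 - 1*5 = 3 - 5 = -2)
1/(V(S(2, 1)) - 4778) = 1/(-4 - 4778) = 1/(-4782) = -1/4782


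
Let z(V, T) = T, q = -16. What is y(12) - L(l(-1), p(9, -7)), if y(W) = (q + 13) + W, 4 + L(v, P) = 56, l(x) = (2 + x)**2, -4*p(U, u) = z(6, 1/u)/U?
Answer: -43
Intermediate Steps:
p(U, u) = -1/(4*U*u) (p(U, u) = -1/(4*u*U) = -1/(4*U*u))
L(v, P) = 52 (L(v, P) = -4 + 56 = 52)
y(W) = -3 + W (y(W) = (-16 + 13) + W = -3 + W)
y(12) - L(l(-1), p(9, -7)) = (-3 + 12) - 1*52 = 9 - 52 = -43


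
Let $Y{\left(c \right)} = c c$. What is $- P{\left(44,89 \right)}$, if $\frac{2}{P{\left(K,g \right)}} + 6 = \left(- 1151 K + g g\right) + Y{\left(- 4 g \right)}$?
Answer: $- \frac{2}{84007} \approx -2.3808 \cdot 10^{-5}$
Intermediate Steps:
$Y{\left(c \right)} = c^{2}$
$P{\left(K,g \right)} = \frac{2}{-6 - 1151 K + 17 g^{2}}$ ($P{\left(K,g \right)} = \frac{2}{-6 - \left(- 16 g^{2} + 1151 K - g g\right)} = \frac{2}{-6 + \left(\left(- 1151 K + g^{2}\right) + 16 g^{2}\right)} = \frac{2}{-6 + \left(\left(g^{2} - 1151 K\right) + 16 g^{2}\right)} = \frac{2}{-6 - \left(- 17 g^{2} + 1151 K\right)} = \frac{2}{-6 - 1151 K + 17 g^{2}}$)
$- P{\left(44,89 \right)} = - \frac{2}{-6 - 50644 + 17 \cdot 89^{2}} = - \frac{2}{-6 - 50644 + 17 \cdot 7921} = - \frac{2}{-6 - 50644 + 134657} = - \frac{2}{84007}$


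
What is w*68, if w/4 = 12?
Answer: 3264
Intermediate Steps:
w = 48 (w = 4*12 = 48)
w*68 = 48*68 = 3264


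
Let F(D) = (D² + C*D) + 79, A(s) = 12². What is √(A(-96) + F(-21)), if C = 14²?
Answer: 2*I*√863 ≈ 58.754*I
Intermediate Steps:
A(s) = 144
C = 196
F(D) = 79 + D² + 196*D (F(D) = (D² + 196*D) + 79 = 79 + D² + 196*D)
√(A(-96) + F(-21)) = √(144 + (79 + (-21)² + 196*(-21))) = √(144 + (79 + 441 - 4116)) = √(144 - 3596) = √(-3452) = 2*I*√863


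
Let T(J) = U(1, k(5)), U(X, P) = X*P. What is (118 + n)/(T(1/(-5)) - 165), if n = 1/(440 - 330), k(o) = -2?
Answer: -12981/18370 ≈ -0.70664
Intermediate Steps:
U(X, P) = P*X
n = 1/110 ≈ 0.0090909
T(J) = -2 (T(J) = -2*1 = -2)
(118 + n)/(T(1/(-5)) - 165) = (118 + 1/110)/(-2 - 165) = (12981/110)/(-167) = (12981/110)*(-1/167) = -12981/18370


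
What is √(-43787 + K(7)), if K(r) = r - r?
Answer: I*√43787 ≈ 209.25*I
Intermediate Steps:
K(r) = 0
√(-43787 + K(7)) = √(-43787 + 0) = √(-43787) = I*√43787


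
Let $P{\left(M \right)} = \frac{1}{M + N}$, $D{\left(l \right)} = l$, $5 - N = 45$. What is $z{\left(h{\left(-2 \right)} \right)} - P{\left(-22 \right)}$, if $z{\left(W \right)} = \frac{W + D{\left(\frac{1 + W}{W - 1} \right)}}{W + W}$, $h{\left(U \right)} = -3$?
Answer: $\frac{161}{372} \approx 0.4328$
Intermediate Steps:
$N = -40$ ($N = 5 - 45 = -40$)
$z{\left(W \right)} = \frac{W + \frac{1 + W}{-1 + W}}{2 W}$ ($z{\left(W \right)} = \frac{W + \frac{1 + W}{W - 1}}{W + W} = \frac{W + \frac{1 + W}{-1 + W}}{2 W}$)
$P{\left(M \right)} = \frac{1}{-40 + M}$ ($P{\left(M \right)} = \frac{1}{M - 40} = \frac{1}{-40 + M}$)
$z{\left(h{\left(-2 \right)} \right)} - P{\left(-22 \right)} = \frac{1 + \left(-3\right)^{2}}{2 \left(-3\right) \left(-1 - 3\right)} - \frac{1}{-40 - 22} = \frac{1}{2} \left(- \frac{1}{3}\right) \frac{1}{-4} \left(1 + 9\right) - \frac{1}{-62} = \frac{1}{2} \left(- \frac{1}{3}\right) \left(- \frac{1}{4}\right) 10 - - \frac{1}{62} = \frac{5}{12} + \frac{1}{62} = \frac{161}{372}$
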